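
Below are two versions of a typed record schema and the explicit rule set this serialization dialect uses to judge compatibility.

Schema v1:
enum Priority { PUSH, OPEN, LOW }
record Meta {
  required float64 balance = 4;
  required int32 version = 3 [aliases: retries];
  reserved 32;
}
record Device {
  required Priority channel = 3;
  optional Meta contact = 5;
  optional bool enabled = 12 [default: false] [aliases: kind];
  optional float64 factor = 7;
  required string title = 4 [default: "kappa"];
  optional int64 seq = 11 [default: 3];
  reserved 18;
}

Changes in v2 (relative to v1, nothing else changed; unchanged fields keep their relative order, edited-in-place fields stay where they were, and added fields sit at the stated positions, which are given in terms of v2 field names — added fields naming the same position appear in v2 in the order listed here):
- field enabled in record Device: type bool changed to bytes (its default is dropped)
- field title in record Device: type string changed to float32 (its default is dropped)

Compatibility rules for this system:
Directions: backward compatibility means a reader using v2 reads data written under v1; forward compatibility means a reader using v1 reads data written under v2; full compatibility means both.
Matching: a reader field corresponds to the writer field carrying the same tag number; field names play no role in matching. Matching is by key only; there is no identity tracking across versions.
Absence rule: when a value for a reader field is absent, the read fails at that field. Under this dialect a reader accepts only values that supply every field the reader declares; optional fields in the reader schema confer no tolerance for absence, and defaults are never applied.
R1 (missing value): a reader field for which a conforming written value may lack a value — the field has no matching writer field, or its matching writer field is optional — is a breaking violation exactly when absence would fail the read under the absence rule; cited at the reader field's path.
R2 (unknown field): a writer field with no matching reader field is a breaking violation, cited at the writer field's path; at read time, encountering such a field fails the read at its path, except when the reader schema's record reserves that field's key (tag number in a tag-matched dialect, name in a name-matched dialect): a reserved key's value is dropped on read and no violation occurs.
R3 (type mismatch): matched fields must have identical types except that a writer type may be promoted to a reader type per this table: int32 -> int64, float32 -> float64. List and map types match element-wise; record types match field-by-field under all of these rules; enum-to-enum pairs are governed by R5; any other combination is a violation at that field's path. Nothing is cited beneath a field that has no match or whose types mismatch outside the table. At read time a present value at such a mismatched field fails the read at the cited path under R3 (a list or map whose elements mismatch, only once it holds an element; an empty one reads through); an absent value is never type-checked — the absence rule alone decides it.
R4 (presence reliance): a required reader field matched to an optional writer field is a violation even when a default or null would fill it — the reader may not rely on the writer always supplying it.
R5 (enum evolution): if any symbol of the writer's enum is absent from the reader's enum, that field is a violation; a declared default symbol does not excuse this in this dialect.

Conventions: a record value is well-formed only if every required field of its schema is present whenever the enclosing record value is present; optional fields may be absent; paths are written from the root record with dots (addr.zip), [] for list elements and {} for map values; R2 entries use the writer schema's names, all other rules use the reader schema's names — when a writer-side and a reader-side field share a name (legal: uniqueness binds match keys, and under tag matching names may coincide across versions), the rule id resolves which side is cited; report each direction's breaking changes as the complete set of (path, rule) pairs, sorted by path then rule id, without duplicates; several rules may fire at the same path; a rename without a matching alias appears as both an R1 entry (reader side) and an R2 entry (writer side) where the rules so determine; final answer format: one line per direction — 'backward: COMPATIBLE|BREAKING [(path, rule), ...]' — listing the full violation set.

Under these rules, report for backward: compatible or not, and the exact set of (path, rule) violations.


backward: BREAKING [(contact, R1), (enabled, R1), (enabled, R3), (factor, R1), (seq, R1), (title, R3)]

in Device below, arrows point writer -> reader
backward pass over Device, reader schema v2, writer schema v1:
  channel: paired with writer channel (Priority -> Priority; writer required)
  contact: paired with writer contact (Meta -> Meta; writer optional)
  enabled: paired with writer enabled (bool -> bytes; writer optional)
  factor: paired with writer factor (float64 -> float64; writer optional)
  title: paired with writer title (string -> float32; writer required)
  seq: paired with writer seq (int64 -> int64; writer optional)
  contact.balance: paired with writer contact.balance (float64 -> float64; writer required)
  contact.version: paired with writer contact.version (int32 -> int32; writer required)
  R1 fires at contact
  R1 fires at enabled
  R3 fires at enabled
  R1 fires at factor
  R1 fires at seq
  R3 fires at title
  => 6 violation(s): backward is BREAKING for Device


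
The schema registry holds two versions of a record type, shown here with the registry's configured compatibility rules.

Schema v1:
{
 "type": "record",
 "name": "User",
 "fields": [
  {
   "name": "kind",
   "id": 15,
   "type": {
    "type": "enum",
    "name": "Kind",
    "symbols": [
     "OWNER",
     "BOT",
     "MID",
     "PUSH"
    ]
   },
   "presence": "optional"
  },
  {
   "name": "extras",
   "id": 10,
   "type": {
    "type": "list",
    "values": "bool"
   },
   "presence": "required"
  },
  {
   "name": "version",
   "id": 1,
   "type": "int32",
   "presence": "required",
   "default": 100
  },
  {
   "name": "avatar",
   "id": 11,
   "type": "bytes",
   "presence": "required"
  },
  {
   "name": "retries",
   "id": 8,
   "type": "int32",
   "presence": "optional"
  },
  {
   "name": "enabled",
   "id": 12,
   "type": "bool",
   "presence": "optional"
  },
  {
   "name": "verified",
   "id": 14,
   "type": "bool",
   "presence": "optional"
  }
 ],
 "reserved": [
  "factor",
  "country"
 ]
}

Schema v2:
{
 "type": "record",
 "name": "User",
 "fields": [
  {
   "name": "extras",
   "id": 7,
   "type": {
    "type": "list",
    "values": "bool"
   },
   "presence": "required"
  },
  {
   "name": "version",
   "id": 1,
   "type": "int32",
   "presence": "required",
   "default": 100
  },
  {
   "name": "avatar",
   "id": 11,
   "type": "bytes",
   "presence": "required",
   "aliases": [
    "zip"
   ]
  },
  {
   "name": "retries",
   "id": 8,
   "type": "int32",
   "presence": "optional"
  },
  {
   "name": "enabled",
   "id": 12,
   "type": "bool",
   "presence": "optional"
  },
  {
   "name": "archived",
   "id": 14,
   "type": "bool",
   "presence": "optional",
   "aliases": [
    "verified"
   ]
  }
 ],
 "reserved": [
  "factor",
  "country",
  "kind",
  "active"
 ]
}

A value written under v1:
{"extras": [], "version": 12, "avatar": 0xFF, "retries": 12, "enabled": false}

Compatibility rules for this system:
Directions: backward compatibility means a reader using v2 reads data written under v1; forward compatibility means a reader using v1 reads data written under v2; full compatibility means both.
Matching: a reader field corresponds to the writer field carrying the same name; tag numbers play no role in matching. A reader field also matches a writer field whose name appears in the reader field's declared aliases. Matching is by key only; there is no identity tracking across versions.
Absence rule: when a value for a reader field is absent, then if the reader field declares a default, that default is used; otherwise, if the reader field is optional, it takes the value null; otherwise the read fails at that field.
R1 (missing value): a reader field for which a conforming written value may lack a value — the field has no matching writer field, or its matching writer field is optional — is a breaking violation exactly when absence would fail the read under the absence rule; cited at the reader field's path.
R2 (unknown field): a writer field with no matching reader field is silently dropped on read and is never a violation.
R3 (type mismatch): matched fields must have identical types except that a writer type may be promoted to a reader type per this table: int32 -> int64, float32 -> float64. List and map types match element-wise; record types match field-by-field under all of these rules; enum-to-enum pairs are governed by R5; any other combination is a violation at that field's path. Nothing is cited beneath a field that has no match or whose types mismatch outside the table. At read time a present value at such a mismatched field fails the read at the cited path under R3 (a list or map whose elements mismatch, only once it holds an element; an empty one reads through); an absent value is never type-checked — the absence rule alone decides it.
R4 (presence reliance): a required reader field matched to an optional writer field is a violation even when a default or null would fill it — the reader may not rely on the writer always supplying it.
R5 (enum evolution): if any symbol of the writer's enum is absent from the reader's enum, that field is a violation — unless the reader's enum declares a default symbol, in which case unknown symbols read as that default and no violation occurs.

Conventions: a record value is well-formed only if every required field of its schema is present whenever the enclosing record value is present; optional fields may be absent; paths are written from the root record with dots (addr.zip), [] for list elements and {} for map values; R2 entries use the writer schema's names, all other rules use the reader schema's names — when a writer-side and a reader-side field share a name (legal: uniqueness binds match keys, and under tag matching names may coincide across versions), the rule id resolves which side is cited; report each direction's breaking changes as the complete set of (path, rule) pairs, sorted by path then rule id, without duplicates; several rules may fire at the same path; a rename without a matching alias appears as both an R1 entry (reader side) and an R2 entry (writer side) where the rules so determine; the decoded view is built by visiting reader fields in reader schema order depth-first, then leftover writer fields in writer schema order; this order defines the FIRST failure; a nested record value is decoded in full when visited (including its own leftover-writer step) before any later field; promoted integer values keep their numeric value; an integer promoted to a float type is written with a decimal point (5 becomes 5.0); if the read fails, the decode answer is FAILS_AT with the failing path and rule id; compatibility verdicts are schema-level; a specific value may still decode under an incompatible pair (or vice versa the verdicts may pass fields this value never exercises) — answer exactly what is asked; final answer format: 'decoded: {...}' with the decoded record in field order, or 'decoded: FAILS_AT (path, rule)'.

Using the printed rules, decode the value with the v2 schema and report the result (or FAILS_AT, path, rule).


decoded: {"extras": [], "version": 12, "avatar": 0xFF, "retries": 12, "enabled": false, "archived": null}

each type pair in User: writer, then reader
decode (reader v2):
  extras := []
  version := 12
  avatar := 0xFF
  retries := 12
  enabled := false
  archived := null (absent, optional -> null)
  => decoded: {"extras": [], "version": 12, "avatar": 0xFF, "retries": 12, "enabled": false, "archived": null}
ruling out the remaining User differences:
  field extras in record User: tag 10 changed to 7 -> inert under this dialect — no rule fires on User and the result does not move


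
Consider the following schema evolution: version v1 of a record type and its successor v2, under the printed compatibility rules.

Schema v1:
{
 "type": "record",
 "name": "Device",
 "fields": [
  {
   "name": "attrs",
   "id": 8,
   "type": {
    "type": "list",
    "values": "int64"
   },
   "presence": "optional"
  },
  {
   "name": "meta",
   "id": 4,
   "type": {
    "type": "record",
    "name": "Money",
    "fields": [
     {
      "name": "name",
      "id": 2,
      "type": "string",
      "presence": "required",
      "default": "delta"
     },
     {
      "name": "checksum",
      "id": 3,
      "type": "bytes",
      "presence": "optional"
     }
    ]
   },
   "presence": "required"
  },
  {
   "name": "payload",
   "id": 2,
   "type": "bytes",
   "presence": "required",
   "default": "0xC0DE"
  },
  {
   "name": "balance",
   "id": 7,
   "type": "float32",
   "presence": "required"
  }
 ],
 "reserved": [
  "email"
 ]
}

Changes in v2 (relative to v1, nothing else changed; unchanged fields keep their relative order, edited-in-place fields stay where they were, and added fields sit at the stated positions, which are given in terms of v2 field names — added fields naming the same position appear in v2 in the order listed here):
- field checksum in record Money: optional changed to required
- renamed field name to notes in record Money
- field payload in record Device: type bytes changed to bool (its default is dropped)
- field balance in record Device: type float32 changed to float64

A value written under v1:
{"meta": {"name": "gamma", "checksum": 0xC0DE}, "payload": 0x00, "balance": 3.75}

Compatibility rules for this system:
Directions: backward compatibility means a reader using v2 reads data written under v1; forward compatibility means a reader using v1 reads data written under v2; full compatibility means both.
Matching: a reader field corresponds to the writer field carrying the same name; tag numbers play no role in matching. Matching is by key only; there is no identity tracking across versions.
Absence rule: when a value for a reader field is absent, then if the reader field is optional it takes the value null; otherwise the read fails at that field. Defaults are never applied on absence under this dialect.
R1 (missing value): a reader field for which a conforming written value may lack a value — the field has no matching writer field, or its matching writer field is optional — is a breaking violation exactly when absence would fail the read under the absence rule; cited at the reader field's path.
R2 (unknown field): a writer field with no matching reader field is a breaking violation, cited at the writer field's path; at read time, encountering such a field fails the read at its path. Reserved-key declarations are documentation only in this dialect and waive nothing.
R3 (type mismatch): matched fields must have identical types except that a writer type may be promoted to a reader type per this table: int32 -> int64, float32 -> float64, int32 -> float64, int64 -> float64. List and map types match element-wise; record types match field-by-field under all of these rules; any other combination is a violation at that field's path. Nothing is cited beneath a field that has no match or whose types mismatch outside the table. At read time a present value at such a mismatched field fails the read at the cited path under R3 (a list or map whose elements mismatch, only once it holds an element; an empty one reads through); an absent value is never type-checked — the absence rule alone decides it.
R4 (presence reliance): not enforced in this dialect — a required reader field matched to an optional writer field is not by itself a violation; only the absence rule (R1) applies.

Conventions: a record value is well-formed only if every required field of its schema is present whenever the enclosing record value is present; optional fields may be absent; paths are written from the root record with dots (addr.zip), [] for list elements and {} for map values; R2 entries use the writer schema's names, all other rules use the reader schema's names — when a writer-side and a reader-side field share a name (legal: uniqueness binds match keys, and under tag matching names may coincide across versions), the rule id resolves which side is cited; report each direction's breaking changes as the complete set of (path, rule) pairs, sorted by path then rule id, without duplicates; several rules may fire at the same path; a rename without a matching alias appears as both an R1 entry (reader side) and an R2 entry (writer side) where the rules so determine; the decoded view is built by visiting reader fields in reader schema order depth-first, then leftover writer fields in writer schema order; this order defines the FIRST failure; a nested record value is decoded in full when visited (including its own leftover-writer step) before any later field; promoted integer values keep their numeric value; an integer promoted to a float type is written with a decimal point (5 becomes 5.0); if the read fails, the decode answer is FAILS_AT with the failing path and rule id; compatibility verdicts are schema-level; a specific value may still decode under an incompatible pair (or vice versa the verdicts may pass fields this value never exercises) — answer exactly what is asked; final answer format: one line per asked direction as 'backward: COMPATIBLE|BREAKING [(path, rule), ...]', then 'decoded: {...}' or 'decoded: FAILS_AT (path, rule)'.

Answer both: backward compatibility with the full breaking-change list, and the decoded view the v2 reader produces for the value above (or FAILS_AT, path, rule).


backward: BREAKING [(meta.checksum, R1), (meta.name, R2), (meta.notes, R1), (payload, R3)]; decoded: FAILS_AT (meta.notes, R1)

in Device below, arrows point writer -> reader
backward on Device — v2 reading data written by v1:
  attrs: list<int64> -> list<int64>, writer optional; from attrs
  meta: Money -> Money, writer required; from meta
  payload: bytes -> bool, writer required; from payload
  balance: float32 -> float64, writer required; from balance
  meta.notes: no writer-side match
  meta.checksum: bytes -> bytes, writer optional; from meta.checksum
  writer field meta.name has no reader counterpart
  breaking: (meta.checksum, R1)
  breaking: (meta.name, R2)
  breaking: (meta.notes, R1)
  breaking: (payload, R3)
  backward on Device therefore BREAKING (4)
decode (reader v2):
  attrs := null (not supplied -> null)
  read fails at meta.notes under R1 (no fill)
  => FAILS_AT (meta.notes, R1)
diffs on Device not affecting the asked answer:
  field balance in record Device: type float32 changed to float64 -> fires only in the forward direction of Device, which is not asked here


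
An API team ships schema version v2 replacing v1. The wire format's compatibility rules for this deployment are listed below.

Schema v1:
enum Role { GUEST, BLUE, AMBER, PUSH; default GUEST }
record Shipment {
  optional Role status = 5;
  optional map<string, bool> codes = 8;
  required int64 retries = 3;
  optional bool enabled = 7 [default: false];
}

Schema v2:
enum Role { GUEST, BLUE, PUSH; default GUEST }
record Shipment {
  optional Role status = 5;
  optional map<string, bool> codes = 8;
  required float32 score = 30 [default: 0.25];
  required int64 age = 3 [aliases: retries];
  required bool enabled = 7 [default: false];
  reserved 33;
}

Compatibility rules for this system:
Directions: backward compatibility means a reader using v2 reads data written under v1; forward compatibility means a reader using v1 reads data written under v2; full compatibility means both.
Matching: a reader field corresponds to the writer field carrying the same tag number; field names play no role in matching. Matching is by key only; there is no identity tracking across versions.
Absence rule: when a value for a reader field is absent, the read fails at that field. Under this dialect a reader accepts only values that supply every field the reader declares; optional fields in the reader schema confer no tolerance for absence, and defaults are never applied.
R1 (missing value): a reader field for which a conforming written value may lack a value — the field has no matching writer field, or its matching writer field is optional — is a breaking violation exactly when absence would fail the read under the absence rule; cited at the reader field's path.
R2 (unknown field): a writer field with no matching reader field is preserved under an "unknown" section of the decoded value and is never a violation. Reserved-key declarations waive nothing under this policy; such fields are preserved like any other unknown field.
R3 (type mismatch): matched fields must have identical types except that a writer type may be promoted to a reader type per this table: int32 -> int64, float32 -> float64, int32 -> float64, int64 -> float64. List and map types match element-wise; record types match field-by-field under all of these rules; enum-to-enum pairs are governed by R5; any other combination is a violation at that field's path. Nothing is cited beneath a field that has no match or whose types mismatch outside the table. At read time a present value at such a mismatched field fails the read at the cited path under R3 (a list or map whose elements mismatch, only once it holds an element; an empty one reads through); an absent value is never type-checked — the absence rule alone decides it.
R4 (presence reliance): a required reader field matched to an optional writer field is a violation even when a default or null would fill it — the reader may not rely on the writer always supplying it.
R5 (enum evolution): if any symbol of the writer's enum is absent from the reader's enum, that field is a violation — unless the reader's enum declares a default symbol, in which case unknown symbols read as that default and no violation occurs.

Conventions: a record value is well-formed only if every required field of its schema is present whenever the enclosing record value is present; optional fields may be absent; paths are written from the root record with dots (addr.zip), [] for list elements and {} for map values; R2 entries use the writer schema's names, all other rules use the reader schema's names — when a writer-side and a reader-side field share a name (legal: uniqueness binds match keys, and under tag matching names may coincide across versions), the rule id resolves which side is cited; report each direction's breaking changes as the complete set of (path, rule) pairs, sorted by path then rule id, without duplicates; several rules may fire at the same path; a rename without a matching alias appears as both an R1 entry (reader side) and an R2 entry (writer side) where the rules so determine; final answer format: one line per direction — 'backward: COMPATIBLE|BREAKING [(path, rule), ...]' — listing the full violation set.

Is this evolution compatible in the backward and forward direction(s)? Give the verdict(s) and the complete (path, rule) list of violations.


backward: BREAKING [(codes, R1), (enabled, R1), (enabled, R4), (score, R1), (status, R1)]; forward: BREAKING [(codes, R1), (status, R1)]

each type pair in Shipment: writer, then reader
checking backward for Shipment: reader v2 against writer v1:
  status <- status (Role -> Role, writer optional)
  codes <- codes (map<string, bool> -> map<string, bool>, writer optional)
  score: no writer match
  age <- retries (int64 -> int64, writer required)
  enabled <- enabled (bool -> bool, writer optional)
  rule R1 violated at codes
  rule R1 violated at enabled
  rule R4 violated at enabled
  rule R1 violated at score
  rule R1 violated at status
  => 5 violation(s): backward is BREAKING for Shipment
checking forward for Shipment: reader v1 against writer v2:
  status <- status (Role -> Role, writer optional)
  codes <- codes (map<string, bool> -> map<string, bool>, writer optional)
  retries <- age (int64 -> int64, writer required)
  enabled <- enabled (bool -> bool, writer required)
  writer field score has no reader counterpart
  rule R1 violated at codes
  rule R1 violated at status
  => 2 violation(s): forward is BREAKING for Shipment


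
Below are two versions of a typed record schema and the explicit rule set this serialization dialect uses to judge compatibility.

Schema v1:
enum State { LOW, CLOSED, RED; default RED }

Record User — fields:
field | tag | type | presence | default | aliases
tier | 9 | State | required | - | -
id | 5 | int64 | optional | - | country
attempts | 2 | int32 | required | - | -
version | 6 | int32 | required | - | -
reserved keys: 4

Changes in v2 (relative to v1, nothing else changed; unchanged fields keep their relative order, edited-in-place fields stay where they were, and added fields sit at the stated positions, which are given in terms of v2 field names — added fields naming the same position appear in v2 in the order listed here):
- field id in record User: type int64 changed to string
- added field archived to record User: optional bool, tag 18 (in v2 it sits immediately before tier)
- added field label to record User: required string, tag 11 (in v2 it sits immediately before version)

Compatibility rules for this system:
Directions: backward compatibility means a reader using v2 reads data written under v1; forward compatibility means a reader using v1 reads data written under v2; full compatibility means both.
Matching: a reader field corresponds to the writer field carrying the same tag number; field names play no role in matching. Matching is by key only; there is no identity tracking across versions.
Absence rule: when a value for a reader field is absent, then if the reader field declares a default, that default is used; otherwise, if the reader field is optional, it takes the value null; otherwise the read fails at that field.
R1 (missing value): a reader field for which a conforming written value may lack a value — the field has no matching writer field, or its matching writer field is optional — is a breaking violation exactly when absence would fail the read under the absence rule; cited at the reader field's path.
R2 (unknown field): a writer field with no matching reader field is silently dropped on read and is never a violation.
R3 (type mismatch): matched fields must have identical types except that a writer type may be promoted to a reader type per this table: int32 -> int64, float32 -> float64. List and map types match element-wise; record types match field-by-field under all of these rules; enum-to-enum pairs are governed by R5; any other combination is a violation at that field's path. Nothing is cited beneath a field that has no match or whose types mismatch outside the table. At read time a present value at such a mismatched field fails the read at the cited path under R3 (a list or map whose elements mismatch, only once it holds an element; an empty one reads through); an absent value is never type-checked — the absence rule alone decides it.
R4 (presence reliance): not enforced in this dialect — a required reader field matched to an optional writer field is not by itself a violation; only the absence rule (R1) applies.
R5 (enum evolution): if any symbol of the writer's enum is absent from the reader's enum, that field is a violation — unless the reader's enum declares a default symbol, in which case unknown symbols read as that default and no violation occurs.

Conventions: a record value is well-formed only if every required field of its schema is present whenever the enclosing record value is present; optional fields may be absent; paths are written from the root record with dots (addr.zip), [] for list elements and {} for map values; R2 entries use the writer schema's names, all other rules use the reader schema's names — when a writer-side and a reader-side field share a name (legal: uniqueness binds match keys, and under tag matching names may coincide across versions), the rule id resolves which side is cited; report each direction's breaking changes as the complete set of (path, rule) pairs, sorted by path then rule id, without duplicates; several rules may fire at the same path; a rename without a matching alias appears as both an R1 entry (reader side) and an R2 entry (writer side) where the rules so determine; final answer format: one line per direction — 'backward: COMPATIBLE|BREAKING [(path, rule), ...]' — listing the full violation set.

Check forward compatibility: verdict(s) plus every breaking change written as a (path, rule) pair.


in User below, arrows point writer -> reader
checking forward for User: reader v1 against writer v2:
  tier: paired with writer tier (State -> State; writer required)
  id: paired with writer id (string -> int64; writer optional)
  attempts: paired with writer attempts (int32 -> int32; writer required)
  version: paired with writer version (int32 -> int32; writer required)
  writer field archived has no reader counterpart
  writer field label has no reader counterpart
  rule R3 violated at id
  => 1 violation(s): forward is BREAKING for User
ruling out the remaining User differences:
  added field archived to record User: optional bool, tag 18 (in v2 it sits immediately before tier) -> triggers nothing under User's printed rules — same verdict
  added field label to record User: required string, tag 11 (in v2 it sits immediately before version) -> matters only for User's backward compatibility — outside the asked direction

forward: BREAKING [(id, R3)]


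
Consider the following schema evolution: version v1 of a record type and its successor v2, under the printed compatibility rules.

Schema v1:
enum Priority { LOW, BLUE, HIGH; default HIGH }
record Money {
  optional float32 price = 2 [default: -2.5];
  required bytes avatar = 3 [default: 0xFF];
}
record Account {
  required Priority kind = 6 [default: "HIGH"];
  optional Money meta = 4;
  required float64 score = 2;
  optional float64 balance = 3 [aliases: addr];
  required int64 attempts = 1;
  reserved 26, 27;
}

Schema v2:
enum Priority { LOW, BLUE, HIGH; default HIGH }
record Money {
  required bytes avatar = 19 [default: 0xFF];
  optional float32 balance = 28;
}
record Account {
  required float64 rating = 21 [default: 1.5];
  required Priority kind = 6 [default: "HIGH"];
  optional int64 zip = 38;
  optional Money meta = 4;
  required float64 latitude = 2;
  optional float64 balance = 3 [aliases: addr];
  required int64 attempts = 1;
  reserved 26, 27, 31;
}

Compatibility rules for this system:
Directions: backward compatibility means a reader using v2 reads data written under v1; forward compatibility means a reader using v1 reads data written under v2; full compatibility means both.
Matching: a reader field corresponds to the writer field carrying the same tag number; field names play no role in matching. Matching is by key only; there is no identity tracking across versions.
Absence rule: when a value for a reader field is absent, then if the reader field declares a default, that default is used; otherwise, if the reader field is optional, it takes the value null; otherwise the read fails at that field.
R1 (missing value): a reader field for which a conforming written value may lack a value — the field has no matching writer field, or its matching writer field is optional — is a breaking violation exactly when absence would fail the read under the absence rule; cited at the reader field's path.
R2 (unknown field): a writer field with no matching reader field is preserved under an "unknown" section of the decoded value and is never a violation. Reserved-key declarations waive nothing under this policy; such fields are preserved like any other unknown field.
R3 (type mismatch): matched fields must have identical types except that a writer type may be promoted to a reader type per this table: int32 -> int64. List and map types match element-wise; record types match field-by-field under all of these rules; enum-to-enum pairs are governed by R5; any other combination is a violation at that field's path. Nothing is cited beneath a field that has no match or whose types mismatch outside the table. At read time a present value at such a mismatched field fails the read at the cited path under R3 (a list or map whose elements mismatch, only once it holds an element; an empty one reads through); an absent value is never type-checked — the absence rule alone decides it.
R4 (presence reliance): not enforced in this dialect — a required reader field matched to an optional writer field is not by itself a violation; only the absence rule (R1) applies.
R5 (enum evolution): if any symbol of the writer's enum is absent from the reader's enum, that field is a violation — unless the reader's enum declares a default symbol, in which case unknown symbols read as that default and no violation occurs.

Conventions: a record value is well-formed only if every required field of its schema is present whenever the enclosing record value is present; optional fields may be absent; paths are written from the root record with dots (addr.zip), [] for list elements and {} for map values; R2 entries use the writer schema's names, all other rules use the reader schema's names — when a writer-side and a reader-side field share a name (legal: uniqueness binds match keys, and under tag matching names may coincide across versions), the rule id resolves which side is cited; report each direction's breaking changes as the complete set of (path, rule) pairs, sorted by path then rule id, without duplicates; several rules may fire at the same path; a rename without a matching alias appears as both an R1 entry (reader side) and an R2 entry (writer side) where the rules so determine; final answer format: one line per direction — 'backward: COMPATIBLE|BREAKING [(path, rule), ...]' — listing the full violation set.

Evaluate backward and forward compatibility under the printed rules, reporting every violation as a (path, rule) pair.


each type pair in Account: writer, then reader
backward for Account (reader v2, writer v1):
  rating has no writer counterpart
  writer required, Priority -> Priority: reader kind maps from writer kind
  zip has no writer counterpart
  writer optional, Money -> Money: reader meta maps from writer meta
  writer required, float64 -> float64: reader latitude maps from writer score
  writer optional, float64 -> float64: reader balance maps from writer balance
  writer required, int64 -> int64: reader attempts maps from writer attempts
  meta.avatar has no writer counterpart
  meta.balance has no writer counterpart
  writer field meta.price has no reader counterpart
  writer field meta.avatar has no reader counterpart
  nothing fires on Account: backward is COMPATIBLE
forward for Account (reader v1, writer v2):
  writer required, Priority -> Priority: reader kind maps from writer kind
  writer optional, Money -> Money: reader meta maps from writer meta
  writer required, float64 -> float64: reader score maps from writer latitude
  writer optional, float64 -> float64: reader balance maps from writer balance
  writer required, int64 -> int64: reader attempts maps from writer attempts
  writer field rating has no reader counterpart
  writer field zip has no reader counterpart
  meta.price has no writer counterpart
  meta.avatar has no writer counterpart
  writer field meta.avatar has no reader counterpart
  writer field meta.balance has no reader counterpart
  nothing fires on Account: forward is COMPATIBLE

backward: COMPATIBLE []; forward: COMPATIBLE []


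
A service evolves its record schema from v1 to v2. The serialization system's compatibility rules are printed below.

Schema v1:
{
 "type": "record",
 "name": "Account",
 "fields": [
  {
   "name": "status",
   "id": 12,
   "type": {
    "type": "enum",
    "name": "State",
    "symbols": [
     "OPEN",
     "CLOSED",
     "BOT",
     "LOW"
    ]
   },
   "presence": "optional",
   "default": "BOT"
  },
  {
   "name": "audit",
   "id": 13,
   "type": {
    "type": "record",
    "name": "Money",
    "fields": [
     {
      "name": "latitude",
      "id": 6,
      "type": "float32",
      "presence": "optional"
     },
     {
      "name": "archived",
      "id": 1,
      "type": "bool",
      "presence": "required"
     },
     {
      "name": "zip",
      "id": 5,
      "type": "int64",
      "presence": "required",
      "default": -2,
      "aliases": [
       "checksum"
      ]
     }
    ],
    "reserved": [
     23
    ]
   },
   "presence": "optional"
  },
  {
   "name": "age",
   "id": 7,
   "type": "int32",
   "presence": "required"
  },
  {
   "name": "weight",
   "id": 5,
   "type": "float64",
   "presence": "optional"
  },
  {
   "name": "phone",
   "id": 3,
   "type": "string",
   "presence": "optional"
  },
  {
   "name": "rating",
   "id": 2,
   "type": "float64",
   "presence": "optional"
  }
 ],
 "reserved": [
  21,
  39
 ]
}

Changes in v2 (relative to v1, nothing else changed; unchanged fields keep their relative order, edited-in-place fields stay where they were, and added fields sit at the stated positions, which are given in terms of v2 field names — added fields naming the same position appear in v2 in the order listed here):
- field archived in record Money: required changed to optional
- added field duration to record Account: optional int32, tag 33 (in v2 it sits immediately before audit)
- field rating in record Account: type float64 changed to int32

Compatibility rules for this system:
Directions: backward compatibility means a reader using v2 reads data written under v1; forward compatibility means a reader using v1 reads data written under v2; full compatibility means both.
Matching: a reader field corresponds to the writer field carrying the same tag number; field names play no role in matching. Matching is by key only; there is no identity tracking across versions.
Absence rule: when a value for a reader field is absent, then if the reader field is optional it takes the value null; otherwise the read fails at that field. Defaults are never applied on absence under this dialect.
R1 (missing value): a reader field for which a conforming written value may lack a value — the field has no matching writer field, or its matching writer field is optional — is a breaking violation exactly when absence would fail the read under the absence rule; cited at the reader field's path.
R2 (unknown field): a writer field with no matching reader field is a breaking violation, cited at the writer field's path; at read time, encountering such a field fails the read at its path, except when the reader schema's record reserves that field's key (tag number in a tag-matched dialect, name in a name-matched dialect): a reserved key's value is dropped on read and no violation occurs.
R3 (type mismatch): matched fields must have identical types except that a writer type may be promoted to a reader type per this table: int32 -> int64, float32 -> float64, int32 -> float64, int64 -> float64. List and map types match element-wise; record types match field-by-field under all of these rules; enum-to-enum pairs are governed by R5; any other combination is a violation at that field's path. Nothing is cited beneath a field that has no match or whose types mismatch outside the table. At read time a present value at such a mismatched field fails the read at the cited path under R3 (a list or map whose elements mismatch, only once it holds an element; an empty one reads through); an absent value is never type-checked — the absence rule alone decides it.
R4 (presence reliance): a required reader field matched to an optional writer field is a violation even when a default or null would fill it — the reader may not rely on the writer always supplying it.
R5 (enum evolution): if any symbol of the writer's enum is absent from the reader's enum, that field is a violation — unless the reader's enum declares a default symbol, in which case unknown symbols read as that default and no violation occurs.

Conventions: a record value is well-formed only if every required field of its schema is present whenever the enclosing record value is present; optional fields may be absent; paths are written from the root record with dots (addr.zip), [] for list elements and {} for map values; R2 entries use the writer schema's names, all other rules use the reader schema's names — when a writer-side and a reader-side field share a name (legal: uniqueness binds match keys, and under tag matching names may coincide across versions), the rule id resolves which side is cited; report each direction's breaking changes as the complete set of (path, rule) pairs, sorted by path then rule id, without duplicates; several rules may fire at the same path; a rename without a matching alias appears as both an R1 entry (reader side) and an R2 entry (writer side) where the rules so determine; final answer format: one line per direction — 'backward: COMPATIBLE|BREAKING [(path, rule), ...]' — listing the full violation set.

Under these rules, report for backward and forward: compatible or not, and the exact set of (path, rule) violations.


the writer's type comes first in each Account pair
backward on Account — v2 reading data written by v1:
  status <- status (State -> State, writer optional)
  duration: no writer match
  audit <- audit (Money -> Money, writer optional)
  age <- age (int32 -> int32, writer required)
  weight <- weight (float64 -> float64, writer optional)
  phone <- phone (string -> string, writer optional)
  rating <- rating (float64 -> int32, writer optional)
  audit.latitude <- audit.latitude (float32 -> float32, writer optional)
  audit.archived <- audit.archived (bool -> bool, writer required)
  audit.zip <- audit.zip (int64 -> int64, writer required)
  violation R3 at rating
  => backward: BREAKING (1)
forward on Account — v1 reading data written by v2:
  status <- status (State -> State, writer optional)
  audit <- audit (Money -> Money, writer optional)
  age <- age (int32 -> int32, writer required)
  weight <- weight (float64 -> float64, writer optional)
  phone <- phone (string -> string, writer optional)
  rating <- rating (int32 -> float64, writer optional)
  writer duration: unknown to reader
  audit.latitude <- audit.latitude (float32 -> float32, writer optional)
  audit.archived <- audit.archived (bool -> bool, writer optional)
  audit.zip <- audit.zip (int64 -> int64, writer required)
  violation R1 at audit.archived
  violation R4 at audit.archived
  violation R2 at duration
  => forward: BREAKING (3)

backward: BREAKING [(rating, R3)]; forward: BREAKING [(audit.archived, R1), (audit.archived, R4), (duration, R2)]
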